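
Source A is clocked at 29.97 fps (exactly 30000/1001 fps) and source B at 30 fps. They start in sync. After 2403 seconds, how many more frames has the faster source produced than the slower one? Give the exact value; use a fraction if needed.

A emits 30000/1001 × 2403 = 72090000/1001 frames; B emits 30 × 2403 = 72090.
Difference = 72090/1001 frames (≈ 72.0180); B is ahead of A.

72090/1001 frames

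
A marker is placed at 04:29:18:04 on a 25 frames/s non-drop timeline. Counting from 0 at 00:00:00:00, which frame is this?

Total seconds to the label: (4 × 3600 + 29 × 60 + 18) = 16158.
Frame index = 16158 × 25 + 4 = 403954.

403954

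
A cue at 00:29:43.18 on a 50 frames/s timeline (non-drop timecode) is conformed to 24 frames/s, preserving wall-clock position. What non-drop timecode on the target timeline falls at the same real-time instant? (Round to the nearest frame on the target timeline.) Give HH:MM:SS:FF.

Source frame index: (0×3600 + 29×60 + 43) × 50 + 18 = 89168.
Real time: 89168 / (50) = 44584/25 s.
Target frame: (44584/25) × (24) = 1070016/25 ≈ 42800.640 → 42801.
At 24 labels/s: frame 42801 → 00:29:43:09.

00:29:43:09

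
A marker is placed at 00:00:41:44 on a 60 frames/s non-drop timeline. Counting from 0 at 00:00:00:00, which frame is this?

frame 2504

Total seconds to the label: (0 × 3600 + 0 × 60 + 41) = 41.
Frame index = 41 × 60 + 44 = 2504.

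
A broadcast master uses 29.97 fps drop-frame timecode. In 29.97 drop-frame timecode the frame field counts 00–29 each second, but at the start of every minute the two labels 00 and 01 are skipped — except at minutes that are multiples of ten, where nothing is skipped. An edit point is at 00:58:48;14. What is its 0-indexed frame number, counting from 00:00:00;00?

As if non-drop at 30 labels/s: (0 × 3600 + 58 × 60 + 48) × 30 + 14 = 105854.
Minute boundaries passed: 58; those not divisible by 10: 58 − 5 = 53; dropped labels = 2 × 53 = 106.
Actual frame index = 105854 − 106 = 105748.

105748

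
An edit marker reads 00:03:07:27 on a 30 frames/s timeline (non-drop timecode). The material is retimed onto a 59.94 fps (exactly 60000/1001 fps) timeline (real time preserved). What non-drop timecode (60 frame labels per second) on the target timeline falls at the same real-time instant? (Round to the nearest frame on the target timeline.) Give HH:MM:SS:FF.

Source frame index: (0×3600 + 3×60 + 7) × 30 + 27 = 5637.
Real time: 5637 / (30) = 1879/10 s.
Target frame: (1879/10) × (60000/1001) = 11274000/1001 ≈ 11262.737 → 11263.
At 60 labels/s: frame 11263 → 00:03:07:43.

00:03:07:43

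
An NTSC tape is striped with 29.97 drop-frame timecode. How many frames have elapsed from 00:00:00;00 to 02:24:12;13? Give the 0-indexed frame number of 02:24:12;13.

As if non-drop at 30 labels/s: (2 × 3600 + 24 × 60 + 12) × 30 + 13 = 259573.
Minute boundaries passed: 144; those not divisible by 10: 144 − 14 = 130; dropped labels = 2 × 130 = 260.
Actual frame index = 259573 − 260 = 259313.

259313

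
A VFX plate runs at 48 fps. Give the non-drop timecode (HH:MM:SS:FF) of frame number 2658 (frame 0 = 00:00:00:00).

2658 ÷ 48 = 55 full seconds, remainder 18 frames.
55 s = 0 h 0 min 55 s.
Timecode: 00:00:55:18.

00:00:55:18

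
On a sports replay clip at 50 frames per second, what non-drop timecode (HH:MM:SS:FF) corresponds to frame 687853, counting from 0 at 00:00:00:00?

687853 ÷ 50 = 13757 full seconds, remainder 3 frames.
13757 s = 3 h 49 min 17 s.
Timecode: 03:49:17:03.

03:49:17:03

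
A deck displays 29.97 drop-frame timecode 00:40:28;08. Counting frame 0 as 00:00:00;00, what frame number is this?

72776

As if non-drop at 30 labels/s: (0 × 3600 + 40 × 60 + 28) × 30 + 8 = 72848.
Minute boundaries passed: 40; those not divisible by 10: 40 − 4 = 36; dropped labels = 2 × 36 = 72.
Actual frame index = 72848 − 72 = 72776.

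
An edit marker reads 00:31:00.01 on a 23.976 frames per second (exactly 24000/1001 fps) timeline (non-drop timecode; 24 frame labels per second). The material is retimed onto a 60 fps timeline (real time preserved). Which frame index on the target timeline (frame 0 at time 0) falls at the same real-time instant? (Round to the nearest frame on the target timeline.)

frame 111714

Source frame index: (0×3600 + 31×60 + 0) × 24 + 1 = 44641.
Real time: 44641 / (24000/1001) = 44685641/24000 s.
Target frame: (44685641/24000) × (60) = 44685641/400 ≈ 111714.102 → 111714.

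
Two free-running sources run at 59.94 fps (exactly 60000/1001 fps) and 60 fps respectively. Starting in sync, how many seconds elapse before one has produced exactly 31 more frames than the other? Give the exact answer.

31031/60 seconds

The gap grows by |60 − 60000/1001| = 60/1001 frames per second.
Time for a 31-frame gap: 31 ÷ (60/1001) = 31031/60 s.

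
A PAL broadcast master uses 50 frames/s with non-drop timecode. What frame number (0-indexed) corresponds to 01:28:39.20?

frame 265970

Total seconds to the label: (1 × 3600 + 28 × 60 + 39) = 5319.
Frame index = 5319 × 50 + 20 = 265970.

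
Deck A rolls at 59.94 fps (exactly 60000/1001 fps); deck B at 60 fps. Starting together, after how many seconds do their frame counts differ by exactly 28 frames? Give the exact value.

The gap grows by |60 − 60000/1001| = 60/1001 frames per second.
Time for a 28-frame gap: 28 ÷ (60/1001) = 7007/15 s.

7007/15 seconds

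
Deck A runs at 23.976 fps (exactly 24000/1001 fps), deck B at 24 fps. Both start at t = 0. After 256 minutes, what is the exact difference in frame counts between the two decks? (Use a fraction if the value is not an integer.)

256 min = 15360 s.
A emits 24000/1001 × 15360 = 368640000/1001 frames; B emits 24 × 15360 = 368640.
Difference = 368640/1001 frames (≈ 368.2717); B is ahead of A.

368640/1001 frames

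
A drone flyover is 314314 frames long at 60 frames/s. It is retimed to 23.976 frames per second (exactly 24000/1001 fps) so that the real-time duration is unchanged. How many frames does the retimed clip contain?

Target frames = source frames × (target rate / source rate) = 314314 × (24000/1001)/(60) = 314314 × 400/1001 = 125600.

125600 frames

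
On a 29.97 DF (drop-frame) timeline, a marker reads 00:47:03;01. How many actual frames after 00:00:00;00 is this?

As if non-drop at 30 labels/s: (0 × 3600 + 47 × 60 + 3) × 30 + 1 = 84691.
Minute boundaries passed: 47; those not divisible by 10: 47 − 4 = 43; dropped labels = 2 × 43 = 86.
Actual frame index = 84691 − 86 = 84605.

84605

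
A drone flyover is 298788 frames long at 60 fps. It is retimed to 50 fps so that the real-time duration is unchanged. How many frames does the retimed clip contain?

248990 frames

Target frames = source frames × (target rate / source rate) = 298788 × (50)/(60) = 298788 × 5/6 = 248990.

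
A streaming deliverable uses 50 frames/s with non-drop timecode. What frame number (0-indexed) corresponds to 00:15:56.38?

frame 47838

Total seconds to the label: (0 × 3600 + 15 × 60 + 56) = 956.
Frame index = 956 × 50 + 38 = 47838.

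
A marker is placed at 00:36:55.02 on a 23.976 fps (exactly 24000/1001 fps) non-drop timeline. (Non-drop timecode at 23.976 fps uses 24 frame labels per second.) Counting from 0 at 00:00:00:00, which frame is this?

53162

Total seconds to the label: (0 × 3600 + 36 × 60 + 55) = 2215.
Frame index = 2215 × 24 + 2 = 53162.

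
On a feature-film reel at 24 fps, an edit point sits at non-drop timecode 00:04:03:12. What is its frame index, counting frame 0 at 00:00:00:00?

frame 5844

Total seconds to the label: (0 × 3600 + 4 × 60 + 3) = 243.
Frame index = 243 × 24 + 12 = 5844.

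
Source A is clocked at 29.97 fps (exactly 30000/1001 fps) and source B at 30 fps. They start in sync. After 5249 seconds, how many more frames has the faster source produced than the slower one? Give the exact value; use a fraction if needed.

A emits 30000/1001 × 5249 = 157470000/1001 frames; B emits 30 × 5249 = 157470.
Difference = 157470/1001 frames (≈ 157.3127); B is ahead of A.

157470/1001 frames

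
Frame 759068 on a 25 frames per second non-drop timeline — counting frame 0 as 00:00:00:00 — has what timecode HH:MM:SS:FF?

08:26:02:18

759068 ÷ 25 = 30362 full seconds, remainder 18 frames.
30362 s = 8 h 26 min 2 s.
Timecode: 08:26:02:18.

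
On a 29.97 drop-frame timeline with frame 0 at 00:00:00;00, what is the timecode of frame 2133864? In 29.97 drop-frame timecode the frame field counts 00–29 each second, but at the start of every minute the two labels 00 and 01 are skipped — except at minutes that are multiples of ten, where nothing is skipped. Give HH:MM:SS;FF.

Each 10-minute DF block holds 10 × 60 × 30 − 9 × 2 = 17982 frames. 2133864 ÷ 17982 → 118 full blocks, remainder 11988.
Within the partial block the first minute is 1800 frames and each further minute 1798, so 6 further minute boundaries passed. Total skipped labels = 18 × 118 + 2 × 6 = 2136.
Non-drop label index = 2133864 + 2136 = 2136000; at 30 labels/s that is 19:46:40:00, i.e. DF 19:46:40;00.

19:46:40;00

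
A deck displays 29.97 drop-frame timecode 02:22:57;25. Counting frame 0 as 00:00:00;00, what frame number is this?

As if non-drop at 30 labels/s: (2 × 3600 + 22 × 60 + 57) × 30 + 25 = 257335.
Minute boundaries passed: 142; those not divisible by 10: 142 − 14 = 128; dropped labels = 2 × 128 = 256.
Actual frame index = 257335 − 256 = 257079.

257079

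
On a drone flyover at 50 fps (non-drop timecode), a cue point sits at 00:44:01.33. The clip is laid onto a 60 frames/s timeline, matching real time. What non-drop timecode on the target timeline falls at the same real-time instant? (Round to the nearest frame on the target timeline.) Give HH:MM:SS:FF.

Source frame index: (0×3600 + 44×60 + 1) × 50 + 33 = 132083.
Real time: 132083 / (50) = 132083/50 s.
Target frame: (132083/50) × (60) = 792498/5 ≈ 158499.600 → 158500.
At 60 labels/s: frame 158500 → 00:44:01:40.

00:44:01:40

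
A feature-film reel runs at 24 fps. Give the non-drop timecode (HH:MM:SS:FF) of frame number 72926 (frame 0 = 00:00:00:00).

00:50:38:14

72926 ÷ 24 = 3038 full seconds, remainder 14 frames.
3038 s = 0 h 50 min 38 s.
Timecode: 00:50:38:14.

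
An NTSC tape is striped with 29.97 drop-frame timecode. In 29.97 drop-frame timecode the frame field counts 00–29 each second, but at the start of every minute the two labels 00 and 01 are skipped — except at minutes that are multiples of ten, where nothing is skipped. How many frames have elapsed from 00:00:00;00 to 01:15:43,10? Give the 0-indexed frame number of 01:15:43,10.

As if non-drop at 30 labels/s: (1 × 3600 + 15 × 60 + 43) × 30 + 10 = 136300.
Minute boundaries passed: 75; those not divisible by 10: 75 − 7 = 68; dropped labels = 2 × 68 = 136.
Actual frame index = 136300 − 136 = 136164.

136164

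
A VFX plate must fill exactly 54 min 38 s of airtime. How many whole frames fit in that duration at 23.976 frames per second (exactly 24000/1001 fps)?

78593 frames

54 min 38 s = 3278 s.
Frames = 3278 × 24000/1001 = 7152000/91 ≈ 78593.4066.
Complete frames: 78593.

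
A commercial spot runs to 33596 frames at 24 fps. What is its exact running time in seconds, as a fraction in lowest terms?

Running time = 33596 ÷ (24) = 33596 × 1/24 = 8399/6 s.

8399/6 seconds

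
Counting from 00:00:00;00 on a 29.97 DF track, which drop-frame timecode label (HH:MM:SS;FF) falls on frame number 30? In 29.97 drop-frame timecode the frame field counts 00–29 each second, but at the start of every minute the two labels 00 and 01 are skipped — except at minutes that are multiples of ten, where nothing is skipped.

Ten DF minutes hold 17982 frames, so frame 30 lies in block 0 (frames 0–17981) with 30 frames into that block.
The block's first minute is 1800 frames and the rest 1798 each; 30 frames reaches minute 0, so 0 × 18 + 0 × 2 = 0 labels have been skipped so far.
Adding those back, label number 30 + 0 = 30 at 30 labels/s is 1 s + 0 f = 0 h 0 min 1 s frame 0, i.e. 00:00:01;00.

00:00:01;00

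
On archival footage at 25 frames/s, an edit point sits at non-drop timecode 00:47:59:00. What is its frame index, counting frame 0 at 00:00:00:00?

Total seconds to the label: (0 × 3600 + 47 × 60 + 59) = 2879.
Frame index = 2879 × 25 + 0 = 71975.

frame 71975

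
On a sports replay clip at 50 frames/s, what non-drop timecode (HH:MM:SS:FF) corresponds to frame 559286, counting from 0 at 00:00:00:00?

03:06:25:36

559286 ÷ 50 = 11185 full seconds, remainder 36 frames.
11185 s = 3 h 6 min 25 s.
Timecode: 03:06:25:36.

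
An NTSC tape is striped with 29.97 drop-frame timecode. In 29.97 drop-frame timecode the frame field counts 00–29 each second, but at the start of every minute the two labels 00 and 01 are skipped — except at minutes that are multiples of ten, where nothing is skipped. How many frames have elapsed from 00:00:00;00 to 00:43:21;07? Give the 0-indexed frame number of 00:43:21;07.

As if non-drop at 30 labels/s: (0 × 3600 + 43 × 60 + 21) × 30 + 7 = 78037.
Minute boundaries passed: 43; those not divisible by 10: 43 − 4 = 39; dropped labels = 2 × 39 = 78.
Actual frame index = 78037 − 78 = 77959.

77959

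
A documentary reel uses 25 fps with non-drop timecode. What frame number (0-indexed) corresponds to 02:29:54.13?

224863

Total seconds to the label: (2 × 3600 + 29 × 60 + 54) = 8994.
Frame index = 8994 × 25 + 13 = 224863.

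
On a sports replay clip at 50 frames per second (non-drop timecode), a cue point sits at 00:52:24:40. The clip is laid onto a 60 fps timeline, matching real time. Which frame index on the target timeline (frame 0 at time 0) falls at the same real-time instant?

frame 188688

Source frame index: (0×3600 + 52×60 + 24) × 50 + 40 = 157240.
Real time: 157240 / (50) = 15724/5 s.
Target frame: (15724/5) × (60) = 188688.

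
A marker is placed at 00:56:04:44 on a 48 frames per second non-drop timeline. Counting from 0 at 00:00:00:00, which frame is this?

Total seconds to the label: (0 × 3600 + 56 × 60 + 4) = 3364.
Frame index = 3364 × 48 + 44 = 161516.

161516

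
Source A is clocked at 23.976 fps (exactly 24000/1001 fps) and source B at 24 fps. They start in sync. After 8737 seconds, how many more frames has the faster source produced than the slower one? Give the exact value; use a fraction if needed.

209688/1001 frames

A emits 24000/1001 × 8737 = 209688000/1001 frames; B emits 24 × 8737 = 209688.
Difference = 209688/1001 frames (≈ 209.4785); B is ahead of A.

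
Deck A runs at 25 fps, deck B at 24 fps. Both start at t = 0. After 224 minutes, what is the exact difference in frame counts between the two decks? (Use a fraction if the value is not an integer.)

224 min = 13440 s.
A emits 25 × 13440 = 336000 frames; B emits 24 × 13440 = 322560.
Difference = 13440 frames; B is behind A.

13440 frames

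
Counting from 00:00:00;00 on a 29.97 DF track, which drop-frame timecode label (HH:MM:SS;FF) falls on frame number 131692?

Ten DF minutes hold 17982 frames, so frame 131692 lies in block 7 (frames 125874–143855) with 5818 frames into that block.
The block's first minute is 1800 frames and the rest 1798 each; 5818 frames reaches minute 3, so 7 × 18 + 3 × 2 = 132 labels have been skipped so far.
Adding those back, label number 131692 + 132 = 131824 at 30 labels/s is 4394 s + 4 f = 1 h 13 min 14 s frame 4, i.e. 01:13:14;04.

01:13:14;04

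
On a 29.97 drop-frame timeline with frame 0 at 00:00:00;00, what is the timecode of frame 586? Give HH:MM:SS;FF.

Ten DF minutes hold 17982 frames, so frame 586 lies in block 0 (frames 0–17981) with 586 frames into that block.
The block's first minute is 1800 frames and the rest 1798 each; 586 frames reaches minute 0, so 0 × 18 + 0 × 2 = 0 labels have been skipped so far.
Adding those back, label number 586 + 0 = 586 at 30 labels/s is 19 s + 16 f = 0 h 0 min 19 s frame 16, i.e. 00:00:19;16.

00:00:19;16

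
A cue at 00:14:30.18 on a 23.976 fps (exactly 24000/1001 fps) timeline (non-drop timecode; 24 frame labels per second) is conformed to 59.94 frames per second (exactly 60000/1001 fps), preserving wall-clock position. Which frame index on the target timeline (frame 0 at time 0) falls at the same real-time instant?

Source frame index: (0×3600 + 14×60 + 30) × 24 + 18 = 20898.
Real time: 20898 / (24000/1001) = 3486483/4000 s.
Target frame: (3486483/4000) × (60000/1001) = 52245.

frame 52245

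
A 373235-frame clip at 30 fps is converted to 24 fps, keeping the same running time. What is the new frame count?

Target frames = source frames × (target rate / source rate) = 373235 × (24)/(30) = 373235 × 4/5 = 298588.

298588 frames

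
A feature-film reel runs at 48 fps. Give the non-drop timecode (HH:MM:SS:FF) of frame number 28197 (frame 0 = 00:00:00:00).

00:09:47:21

28197 ÷ 48 = 587 full seconds, remainder 21 frames.
587 s = 0 h 9 min 47 s.
Timecode: 00:09:47:21.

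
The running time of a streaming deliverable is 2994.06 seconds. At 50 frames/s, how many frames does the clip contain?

Frames = 2994.06 × 50 = 149703.

149703 frames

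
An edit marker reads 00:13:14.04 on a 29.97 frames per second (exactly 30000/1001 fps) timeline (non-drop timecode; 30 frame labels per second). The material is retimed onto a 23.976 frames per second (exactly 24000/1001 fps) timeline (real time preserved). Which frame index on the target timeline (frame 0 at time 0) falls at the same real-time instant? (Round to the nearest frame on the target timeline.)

Source frame index: (0×3600 + 13×60 + 14) × 30 + 4 = 23824.
Real time: 23824 / (30000/1001) = 1490489/1875 s.
Target frame: (1490489/1875) × (24000/1001) = 95296/5 ≈ 19059.200 → 19059.

frame 19059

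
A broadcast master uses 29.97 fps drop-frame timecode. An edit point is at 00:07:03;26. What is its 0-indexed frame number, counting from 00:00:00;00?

12702

As if non-drop at 30 labels/s: (0 × 3600 + 7 × 60 + 3) × 30 + 26 = 12716.
Minute boundaries passed: 7; those not divisible by 10: 7 − 0 = 7; dropped labels = 2 × 7 = 14.
Actual frame index = 12716 − 14 = 12702.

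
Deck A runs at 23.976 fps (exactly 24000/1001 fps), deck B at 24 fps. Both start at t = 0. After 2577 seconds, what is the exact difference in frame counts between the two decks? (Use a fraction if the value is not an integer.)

A emits 24000/1001 × 2577 = 61848000/1001 frames; B emits 24 × 2577 = 61848.
Difference = 61848/1001 frames (≈ 61.7862); B is ahead of A.

61848/1001 frames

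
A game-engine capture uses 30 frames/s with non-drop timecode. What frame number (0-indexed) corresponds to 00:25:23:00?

Total seconds to the label: (0 × 3600 + 25 × 60 + 23) = 1523.
Frame index = 1523 × 30 + 0 = 45690.

45690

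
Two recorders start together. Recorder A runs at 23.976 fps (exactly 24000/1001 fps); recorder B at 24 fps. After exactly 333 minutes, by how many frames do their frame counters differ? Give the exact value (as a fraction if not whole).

479520/1001 frames

333 min = 19980 s.
A emits 24000/1001 × 19980 = 479520000/1001 frames; B emits 24 × 19980 = 479520.
Difference = 479520/1001 frames (≈ 479.0410); B is ahead of A.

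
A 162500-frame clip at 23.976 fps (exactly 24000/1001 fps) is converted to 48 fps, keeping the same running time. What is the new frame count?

325325 frames

Target frames = source frames × (target rate / source rate) = 162500 × (48)/(24000/1001) = 162500 × 1001/500 = 325325.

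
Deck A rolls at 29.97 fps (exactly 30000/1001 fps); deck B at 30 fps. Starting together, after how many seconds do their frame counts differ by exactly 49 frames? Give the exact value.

The gap grows by |30 − 30000/1001| = 30/1001 frames per second.
Time for a 49-frame gap: 49 ÷ (30/1001) = 49049/30 s.

49049/30 seconds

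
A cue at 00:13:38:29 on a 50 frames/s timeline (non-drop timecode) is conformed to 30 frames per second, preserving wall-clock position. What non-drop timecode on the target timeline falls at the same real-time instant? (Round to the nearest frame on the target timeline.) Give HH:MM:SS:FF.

Source frame index: (0×3600 + 13×60 + 38) × 50 + 29 = 40929.
Real time: 40929 / (50) = 40929/50 s.
Target frame: (40929/50) × (30) = 122787/5 ≈ 24557.400 → 24557.
At 30 labels/s: frame 24557 → 00:13:38:17.

00:13:38:17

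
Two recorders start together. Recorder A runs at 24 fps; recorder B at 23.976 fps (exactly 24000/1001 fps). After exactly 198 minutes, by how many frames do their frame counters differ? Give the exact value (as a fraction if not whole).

198 min = 11880 s.
A emits 24 × 11880 = 285120 frames; B emits 24000/1001 × 11880 = 25920000/91.
Difference = 25920/91 frames (≈ 284.8352); B is behind A.

25920/91 frames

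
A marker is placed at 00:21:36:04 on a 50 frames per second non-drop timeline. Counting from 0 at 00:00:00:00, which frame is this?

Total seconds to the label: (0 × 3600 + 21 × 60 + 36) = 1296.
Frame index = 1296 × 50 + 4 = 64804.

frame 64804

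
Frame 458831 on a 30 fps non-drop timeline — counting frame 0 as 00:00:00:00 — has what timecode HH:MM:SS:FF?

458831 ÷ 30 = 15294 full seconds, remainder 11 frames.
15294 s = 4 h 14 min 54 s.
Timecode: 04:14:54:11.

04:14:54:11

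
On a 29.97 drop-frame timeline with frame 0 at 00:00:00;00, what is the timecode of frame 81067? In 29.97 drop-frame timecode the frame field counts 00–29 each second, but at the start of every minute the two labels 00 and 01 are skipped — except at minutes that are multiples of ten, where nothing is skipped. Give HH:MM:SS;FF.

00:45:04;29

Ten DF minutes hold 17982 frames, so frame 81067 lies in block 4 (frames 71928–89909) with 9139 frames into that block.
The block's first minute is 1800 frames and the rest 1798 each; 9139 frames reaches minute 5, so 4 × 18 + 5 × 2 = 82 labels have been skipped so far.
Adding those back, label number 81067 + 82 = 81149 at 30 labels/s is 2704 s + 29 f = 0 h 45 min 4 s frame 29, i.e. 00:45:04;29.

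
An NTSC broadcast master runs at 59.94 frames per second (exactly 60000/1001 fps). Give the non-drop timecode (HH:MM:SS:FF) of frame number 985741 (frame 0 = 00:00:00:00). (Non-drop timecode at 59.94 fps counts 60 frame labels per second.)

985741 ÷ 60 = 16429 full seconds, remainder 1 frame.
16429 s = 4 h 33 min 49 s.
Timecode: 04:33:49:01.

04:33:49:01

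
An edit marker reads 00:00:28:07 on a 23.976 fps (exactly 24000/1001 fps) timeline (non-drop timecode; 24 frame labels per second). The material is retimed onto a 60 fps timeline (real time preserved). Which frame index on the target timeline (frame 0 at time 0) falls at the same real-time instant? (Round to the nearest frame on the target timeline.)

frame 1699

Source frame index: (0×3600 + 0×60 + 28) × 24 + 7 = 679.
Real time: 679 / (24000/1001) = 679679/24000 s.
Target frame: (679679/24000) × (60) = 679679/400 ≈ 1699.197 → 1699.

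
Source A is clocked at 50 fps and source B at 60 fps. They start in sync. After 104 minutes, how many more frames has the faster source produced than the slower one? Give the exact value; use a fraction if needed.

104 min = 6240 s.
A emits 50 × 6240 = 312000 frames; B emits 60 × 6240 = 374400.
Difference = 62400 frames; B is ahead of A.

62400 frames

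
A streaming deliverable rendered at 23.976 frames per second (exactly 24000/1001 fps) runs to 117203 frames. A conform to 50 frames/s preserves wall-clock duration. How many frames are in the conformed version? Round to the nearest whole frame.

244417 frames

Frames at target rate = 117203 × (50) / (24000/1001) = 117320203/480 ≈ 244417.090.
Nearest whole frame: 244417.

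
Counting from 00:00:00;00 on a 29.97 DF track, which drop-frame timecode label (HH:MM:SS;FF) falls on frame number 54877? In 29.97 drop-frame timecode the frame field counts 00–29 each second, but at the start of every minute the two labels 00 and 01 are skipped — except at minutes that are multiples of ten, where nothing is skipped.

00:30:31;01

Each 10-minute DF block holds 10 × 60 × 30 − 9 × 2 = 17982 frames. 54877 ÷ 17982 → 3 full blocks, remainder 931.
Within the partial block the first minute is 1800 frames and each further minute 1798, so 0 further minute boundaries passed. Total skipped labels = 18 × 3 + 2 × 0 = 54.
Non-drop label index = 54877 + 54 = 54931; at 30 labels/s that is 00:30:31:01, i.e. DF 00:30:31;01.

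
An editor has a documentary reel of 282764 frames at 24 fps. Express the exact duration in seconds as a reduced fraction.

Running time = 282764 ÷ (24) = 282764 × 1/24 = 70691/6 s.

70691/6 seconds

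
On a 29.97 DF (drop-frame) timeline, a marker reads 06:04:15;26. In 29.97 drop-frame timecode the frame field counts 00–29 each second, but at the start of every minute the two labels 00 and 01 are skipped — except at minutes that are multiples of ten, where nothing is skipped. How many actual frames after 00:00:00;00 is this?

As if non-drop at 30 labels/s: (6 × 3600 + 4 × 60 + 15) × 30 + 26 = 655676.
Minute boundaries passed: 364; those not divisible by 10: 364 − 36 = 328; dropped labels = 2 × 328 = 656.
Actual frame index = 655676 − 656 = 655020.

655020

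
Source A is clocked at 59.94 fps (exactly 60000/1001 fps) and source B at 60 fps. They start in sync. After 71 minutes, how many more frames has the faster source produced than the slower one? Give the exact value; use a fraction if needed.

71 min = 4260 s.
A emits 60000/1001 × 4260 = 255600000/1001 frames; B emits 60 × 4260 = 255600.
Difference = 255600/1001 frames (≈ 255.3447); B is ahead of A.

255600/1001 frames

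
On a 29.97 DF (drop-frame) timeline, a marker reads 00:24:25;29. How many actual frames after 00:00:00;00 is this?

Complete 10-minute blocks: 2, each 17982 frames → 35964.
Remaining 4 whole minutes in the current block: 1800 + 3 × 1798 = 7194 frames.
Within the current minute: 25 × 30 + 29 − 2 = 777 (labels ;00/;01 skipped at this minute). Total = 35964 + 7194 + 777 = 43935.

43935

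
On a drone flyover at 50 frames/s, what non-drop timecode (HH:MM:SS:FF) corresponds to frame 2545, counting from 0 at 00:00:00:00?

00:00:50:45

2545 ÷ 50 = 50 full seconds, remainder 45 frames.
50 s = 0 h 0 min 50 s.
Timecode: 00:00:50:45.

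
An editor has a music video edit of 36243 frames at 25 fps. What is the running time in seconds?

Running time = 36243 / (25) = 1449.72 s.

1449.72 seconds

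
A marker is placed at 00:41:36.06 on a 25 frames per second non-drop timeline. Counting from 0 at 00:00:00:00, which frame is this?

frame 62406

Total seconds to the label: (0 × 3600 + 41 × 60 + 36) = 2496.
Frame index = 2496 × 25 + 6 = 62406.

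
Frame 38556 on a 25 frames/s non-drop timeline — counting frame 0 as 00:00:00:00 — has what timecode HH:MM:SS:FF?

38556 ÷ 25 = 1542 full seconds, remainder 6 frames.
1542 s = 0 h 25 min 42 s.
Timecode: 00:25:42:06.

00:25:42:06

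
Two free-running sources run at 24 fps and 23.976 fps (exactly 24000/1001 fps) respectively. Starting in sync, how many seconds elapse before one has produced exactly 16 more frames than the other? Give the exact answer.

2002/3 seconds

The gap grows by |24000/1001 − 24| = 24/1001 frames per second.
Time for a 16-frame gap: 16 ÷ (24/1001) = 2002/3 s.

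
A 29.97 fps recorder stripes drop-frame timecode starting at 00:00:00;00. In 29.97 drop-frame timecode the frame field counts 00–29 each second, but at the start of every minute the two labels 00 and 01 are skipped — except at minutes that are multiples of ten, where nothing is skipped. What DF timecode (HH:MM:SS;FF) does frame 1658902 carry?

15:22:32;02

Ten DF minutes hold 17982 frames, so frame 1658902 lies in block 92 (frames 1654344–1672325) with 4558 frames into that block.
The block's first minute is 1800 frames and the rest 1798 each; 4558 frames reaches minute 2, so 92 × 18 + 2 × 2 = 1660 labels have been skipped so far.
Adding those back, label number 1658902 + 1660 = 1660562 at 30 labels/s is 55352 s + 2 f = 15 h 22 min 32 s frame 2, i.e. 15:22:32;02.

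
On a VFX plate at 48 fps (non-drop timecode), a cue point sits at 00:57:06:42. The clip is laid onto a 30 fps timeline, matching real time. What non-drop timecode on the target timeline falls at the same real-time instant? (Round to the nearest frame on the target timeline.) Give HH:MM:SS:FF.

Source frame index: (0×3600 + 57×60 + 6) × 48 + 42 = 164490.
Real time: 164490 / (48) = 27415/8 s.
Target frame: (27415/8) × (30) = 411225/4 ≈ 102806.250 → 102806.
At 30 labels/s: frame 102806 → 00:57:06:26.

00:57:06:26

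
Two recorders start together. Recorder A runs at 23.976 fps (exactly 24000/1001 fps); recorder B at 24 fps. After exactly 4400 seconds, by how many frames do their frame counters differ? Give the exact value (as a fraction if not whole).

A emits 24000/1001 × 4400 = 9600000/91 frames; B emits 24 × 4400 = 105600.
Difference = 9600/91 frames (≈ 105.4945); B is ahead of A.

9600/91 frames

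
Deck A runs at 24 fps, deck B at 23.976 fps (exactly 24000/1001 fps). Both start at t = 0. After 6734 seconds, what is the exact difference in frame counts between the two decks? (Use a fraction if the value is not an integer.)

A emits 24 × 6734 = 161616 frames; B emits 24000/1001 × 6734 = 1776000/11.
Difference = 1776/11 frames (≈ 161.4545); B is behind A.

1776/11 frames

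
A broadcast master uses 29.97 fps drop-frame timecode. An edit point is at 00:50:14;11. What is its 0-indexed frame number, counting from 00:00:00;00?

Complete 10-minute blocks: 5, each 17982 frames → 89910.
Remaining 0 whole minutes in the current block: 0 frames.
Within the current minute: 14 × 30 + 11 = 431. Total = 89910 + 0 + 431 = 90341.

90341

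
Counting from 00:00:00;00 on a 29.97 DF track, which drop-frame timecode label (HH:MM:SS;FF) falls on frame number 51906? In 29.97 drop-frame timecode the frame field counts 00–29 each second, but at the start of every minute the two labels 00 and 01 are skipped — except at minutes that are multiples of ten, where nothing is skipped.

00:28:51;28

Each 10-minute DF block holds 10 × 60 × 30 − 9 × 2 = 17982 frames. 51906 ÷ 17982 → 2 full blocks, remainder 15942.
Within the partial block the first minute is 1800 frames and each further minute 1798, so 8 further minute boundaries passed. Total skipped labels = 18 × 2 + 2 × 8 = 52.
Non-drop label index = 51906 + 52 = 51958; at 30 labels/s that is 00:28:51:28, i.e. DF 00:28:51;28.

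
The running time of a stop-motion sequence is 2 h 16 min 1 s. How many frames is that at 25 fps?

204025 frames

2 h 16 min 1 s = 8161 s.
Frames = 8161 × 25 = 204025.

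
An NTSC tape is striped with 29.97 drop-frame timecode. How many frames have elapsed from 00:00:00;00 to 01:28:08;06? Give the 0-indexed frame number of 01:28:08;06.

158486

Complete 10-minute blocks: 8, each 17982 frames → 143856.
Remaining 8 whole minutes in the current block: 1800 + 7 × 1798 = 14386 frames.
Within the current minute: 8 × 30 + 6 − 2 = 244 (labels ;00/;01 skipped at this minute). Total = 143856 + 14386 + 244 = 158486.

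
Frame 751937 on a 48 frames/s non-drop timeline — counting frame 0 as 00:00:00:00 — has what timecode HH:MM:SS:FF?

751937 ÷ 48 = 15665 full seconds, remainder 17 frames.
15665 s = 4 h 21 min 5 s.
Timecode: 04:21:05:17.

04:21:05:17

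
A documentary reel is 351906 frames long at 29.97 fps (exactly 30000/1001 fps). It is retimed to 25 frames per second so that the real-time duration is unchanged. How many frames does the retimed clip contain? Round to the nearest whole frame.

Frames at target rate = 351906 × (25) / (30000/1001) = 58709651/200 ≈ 293548.255.
Nearest whole frame: 293548.

293548 frames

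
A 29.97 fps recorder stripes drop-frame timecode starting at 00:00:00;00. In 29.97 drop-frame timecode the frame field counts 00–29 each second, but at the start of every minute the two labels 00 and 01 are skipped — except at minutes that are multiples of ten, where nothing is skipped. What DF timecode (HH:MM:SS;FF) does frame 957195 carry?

Ten DF minutes hold 17982 frames, so frame 957195 lies in block 53 (frames 953046–971027) with 4149 frames into that block.
The block's first minute is 1800 frames and the rest 1798 each; 4149 frames reaches minute 2, so 53 × 18 + 2 × 2 = 958 labels have been skipped so far.
Adding those back, label number 957195 + 958 = 958153 at 30 labels/s is 31938 s + 13 f = 8 h 52 min 18 s frame 13, i.e. 08:52:18;13.

08:52:18;13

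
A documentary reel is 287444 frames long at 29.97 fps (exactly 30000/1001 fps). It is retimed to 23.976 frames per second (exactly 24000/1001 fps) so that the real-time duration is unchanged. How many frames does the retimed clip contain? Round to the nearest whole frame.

Frames at target rate = 287444 × (24000/1001) / (30000/1001) = 1149776/5 ≈ 229955.200.
Nearest whole frame: 229955.

229955 frames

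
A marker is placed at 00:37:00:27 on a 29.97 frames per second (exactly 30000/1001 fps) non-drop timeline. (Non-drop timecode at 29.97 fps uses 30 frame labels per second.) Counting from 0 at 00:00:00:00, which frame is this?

frame 66627

Total seconds to the label: (0 × 3600 + 37 × 60 + 0) = 2220.
Frame index = 2220 × 30 + 27 = 66627.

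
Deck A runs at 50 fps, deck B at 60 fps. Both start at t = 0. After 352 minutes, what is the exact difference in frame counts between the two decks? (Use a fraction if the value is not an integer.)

211200 frames

352 min = 21120 s.
A emits 50 × 21120 = 1056000 frames; B emits 60 × 21120 = 1267200.
Difference = 211200 frames; B is ahead of A.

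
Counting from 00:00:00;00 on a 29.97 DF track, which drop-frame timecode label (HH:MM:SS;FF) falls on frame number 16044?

Each 10-minute DF block holds 10 × 60 × 30 − 9 × 2 = 17982 frames. 16044 ÷ 17982 → 0 full blocks, remainder 16044.
Within the partial block the first minute is 1800 frames and each further minute 1798, so 8 further minute boundaries passed. Total skipped labels = 18 × 0 + 2 × 8 = 16.
Non-drop label index = 16044 + 16 = 16060; at 30 labels/s that is 00:08:55:10, i.e. DF 00:08:55;10.

00:08:55;10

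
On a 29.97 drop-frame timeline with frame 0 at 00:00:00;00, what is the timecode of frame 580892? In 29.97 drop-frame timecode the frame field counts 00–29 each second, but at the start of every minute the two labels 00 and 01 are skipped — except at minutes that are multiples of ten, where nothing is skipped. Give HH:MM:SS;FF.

Ten DF minutes hold 17982 frames, so frame 580892 lies in block 32 (frames 575424–593405) with 5468 frames into that block.
The block's first minute is 1800 frames and the rest 1798 each; 5468 frames reaches minute 3, so 32 × 18 + 3 × 2 = 582 labels have been skipped so far.
Adding those back, label number 580892 + 582 = 581474 at 30 labels/s is 19382 s + 14 f = 5 h 23 min 2 s frame 14, i.e. 05:23:02;14.

05:23:02;14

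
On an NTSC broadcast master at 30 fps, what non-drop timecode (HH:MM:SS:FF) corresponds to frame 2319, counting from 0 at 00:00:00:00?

2319 ÷ 30 = 77 full seconds, remainder 9 frames.
77 s = 0 h 1 min 17 s.
Timecode: 00:01:17:09.

00:01:17:09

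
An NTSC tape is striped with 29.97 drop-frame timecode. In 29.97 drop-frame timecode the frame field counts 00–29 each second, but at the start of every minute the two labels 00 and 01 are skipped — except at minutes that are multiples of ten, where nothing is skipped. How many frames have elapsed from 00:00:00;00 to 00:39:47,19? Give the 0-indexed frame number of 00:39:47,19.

Complete 10-minute blocks: 3, each 17982 frames → 53946.
Remaining 9 whole minutes in the current block: 1800 + 8 × 1798 = 16184 frames.
Within the current minute: 47 × 30 + 19 − 2 = 1427 (labels ;00/;01 skipped at this minute). Total = 53946 + 16184 + 1427 = 71557.

71557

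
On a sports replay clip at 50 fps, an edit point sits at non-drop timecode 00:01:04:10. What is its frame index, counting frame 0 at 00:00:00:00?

frame 3210

Total seconds to the label: (0 × 3600 + 1 × 60 + 4) = 64.
Frame index = 64 × 50 + 10 = 3210.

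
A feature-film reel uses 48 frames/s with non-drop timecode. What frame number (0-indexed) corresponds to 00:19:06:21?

Total seconds to the label: (0 × 3600 + 19 × 60 + 6) = 1146.
Frame index = 1146 × 48 + 21 = 55029.

55029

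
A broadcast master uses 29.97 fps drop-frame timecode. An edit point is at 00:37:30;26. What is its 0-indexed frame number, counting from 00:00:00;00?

As if non-drop at 30 labels/s: (0 × 3600 + 37 × 60 + 30) × 30 + 26 = 67526.
Minute boundaries passed: 37; those not divisible by 10: 37 − 3 = 34; dropped labels = 2 × 34 = 68.
Actual frame index = 67526 − 68 = 67458.

67458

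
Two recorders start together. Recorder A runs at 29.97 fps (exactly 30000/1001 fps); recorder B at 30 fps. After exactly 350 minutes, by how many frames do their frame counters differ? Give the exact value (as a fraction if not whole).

350 min = 21000 s.
A emits 30000/1001 × 21000 = 90000000/143 frames; B emits 30 × 21000 = 630000.
Difference = 90000/143 frames (≈ 629.3706); B is ahead of A.

90000/143 frames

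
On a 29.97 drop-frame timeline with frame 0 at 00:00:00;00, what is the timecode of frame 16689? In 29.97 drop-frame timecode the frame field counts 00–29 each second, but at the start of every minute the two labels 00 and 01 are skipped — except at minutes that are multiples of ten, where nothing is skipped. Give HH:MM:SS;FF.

00:09:16;27

Ten DF minutes hold 17982 frames, so frame 16689 lies in block 0 (frames 0–17981) with 16689 frames into that block.
The block's first minute is 1800 frames and the rest 1798 each; 16689 frames reaches minute 9, so 0 × 18 + 9 × 2 = 18 labels have been skipped so far.
Adding those back, label number 16689 + 18 = 16707 at 30 labels/s is 556 s + 27 f = 0 h 9 min 16 s frame 27, i.e. 00:09:16;27.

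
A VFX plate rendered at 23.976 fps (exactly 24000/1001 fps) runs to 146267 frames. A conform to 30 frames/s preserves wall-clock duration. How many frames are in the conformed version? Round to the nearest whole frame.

183017 frames

Frames at target rate = 146267 × (30) / (24000/1001) = 146413267/800 ≈ 183016.584.
Nearest whole frame: 183017.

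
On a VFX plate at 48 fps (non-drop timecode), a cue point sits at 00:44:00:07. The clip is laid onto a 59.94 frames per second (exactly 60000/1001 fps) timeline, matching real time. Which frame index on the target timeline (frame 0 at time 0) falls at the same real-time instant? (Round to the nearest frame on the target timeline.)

frame 158250

Source frame index: (0×3600 + 44×60 + 0) × 48 + 7 = 126727.
Real time: 126727 / (48) = 126727/48 s.
Target frame: (126727/48) × (60000/1001) = 158408750/1001 ≈ 158250.500 → 158250.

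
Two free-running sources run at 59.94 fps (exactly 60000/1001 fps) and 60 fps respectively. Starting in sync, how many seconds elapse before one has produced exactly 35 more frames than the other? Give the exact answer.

The gap grows by |60 − 60000/1001| = 60/1001 frames per second.
Time for a 35-frame gap: 35 ÷ (60/1001) = 7007/12 s.

7007/12 seconds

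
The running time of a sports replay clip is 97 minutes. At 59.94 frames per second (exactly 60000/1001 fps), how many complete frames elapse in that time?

97 min = 5820 s.
Frames = 5820 × 60000/1001 = 349200000/1001 ≈ 348851.1489.
Complete frames: 348851.

348851 frames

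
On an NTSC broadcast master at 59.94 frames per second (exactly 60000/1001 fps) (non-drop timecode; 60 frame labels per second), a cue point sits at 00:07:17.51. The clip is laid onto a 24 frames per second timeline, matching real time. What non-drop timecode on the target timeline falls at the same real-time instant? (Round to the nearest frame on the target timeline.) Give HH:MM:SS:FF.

00:07:18:07

Source frame index: (0×3600 + 7×60 + 17) × 60 + 51 = 26271.
Real time: 26271 / (60000/1001) = 8765757/20000 s.
Target frame: (8765757/20000) × (24) = 26297271/2500 ≈ 10518.908 → 10519.
At 24 labels/s: frame 10519 → 00:07:18:07.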